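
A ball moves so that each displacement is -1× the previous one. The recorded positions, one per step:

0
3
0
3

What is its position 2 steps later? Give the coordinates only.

The jumps are +3, -3, +3 — a geometric progression with ratio -1.
step 4: 3 − 3 → 0
step 5: 0 + 3 → 3

3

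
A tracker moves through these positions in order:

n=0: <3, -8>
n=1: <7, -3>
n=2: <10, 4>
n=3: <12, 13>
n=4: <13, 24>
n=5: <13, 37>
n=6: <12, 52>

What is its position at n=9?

Taking differences between consecutive positions: <+4, +5>, <+3, +7>, <+2, +9>, <+1, +11>, <+0, +13>, <-1, +15>. These grow by <-1, +2> each step.
step 7: <12, 52> + <-2, +17> → <10, 69>
step 8: <10, 69> + <-3, +19> → <7, 88>
step 9: <7, 88> + <-4, +21> → <3, 109>

<3, 109>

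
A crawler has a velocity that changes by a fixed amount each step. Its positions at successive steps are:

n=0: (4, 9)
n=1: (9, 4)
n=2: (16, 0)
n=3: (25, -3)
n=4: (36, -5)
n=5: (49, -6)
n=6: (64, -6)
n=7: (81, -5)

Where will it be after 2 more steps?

Successive displacements: (+5, -5), (+7, -4), (+9, -3), (+11, -2), (+13, -1), (+15, +0), (+17, +1) — each changes by (+2, +1).
step 8: (81, -5) + (+19, +2) → (100, -3)
step 9: (100, -3) + (+21, +3) → (121, 0)

(121, 0)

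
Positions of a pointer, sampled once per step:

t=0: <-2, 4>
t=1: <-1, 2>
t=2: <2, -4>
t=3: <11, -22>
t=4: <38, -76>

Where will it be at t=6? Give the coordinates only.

Consecutive displacements <+1, -2>, <+3, -6>, <+9, -18>, <+27, -54> scale by a factor of 3 each step.
step 5: <38, -76> + <+81, -162> → <119, -238>
step 6: <119, -238> + <+243, -486> → <362, -724>

<362, -724>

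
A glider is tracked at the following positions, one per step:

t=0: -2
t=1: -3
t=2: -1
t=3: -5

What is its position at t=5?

-13

The jumps are -1, +2, -4 — a geometric progression with ratio -2.
step 4: -5 + 8 → 3
step 5: 3 − 16 → -13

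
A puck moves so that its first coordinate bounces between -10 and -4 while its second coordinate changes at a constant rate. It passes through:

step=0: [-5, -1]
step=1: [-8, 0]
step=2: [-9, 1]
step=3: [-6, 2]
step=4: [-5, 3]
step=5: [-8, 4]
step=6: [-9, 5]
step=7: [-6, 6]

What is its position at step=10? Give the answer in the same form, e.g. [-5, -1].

The first coordinate reflects between -10 and -4, moving 3 per step.
  step 8: -6 → -5
  step 9: -5 → -8
  step 10: -8 → -9
The second coordinate changes by +1 each step: at step 10 it is 9.

[-9, 9]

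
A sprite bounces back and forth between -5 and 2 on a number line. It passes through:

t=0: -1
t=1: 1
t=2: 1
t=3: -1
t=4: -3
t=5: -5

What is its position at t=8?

1

The value travels 2 per step and bounces off the walls at -5 and 2.
  step 6: -5 → -3
  step 7: -3 → -1
  step 8: -1 → 1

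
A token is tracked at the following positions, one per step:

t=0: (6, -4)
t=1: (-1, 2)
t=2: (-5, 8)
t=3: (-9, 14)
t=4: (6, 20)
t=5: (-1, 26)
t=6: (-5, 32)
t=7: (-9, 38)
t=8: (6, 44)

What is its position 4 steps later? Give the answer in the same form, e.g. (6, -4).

The first coordinate repeats the cycle [6, -1, -5, -9] with period 4; step 12 mod 4 = 0, giving 6.
The second coordinate changes by +6 each step, so at step 12 it is -4 + 12·(6) = 68.

(6, 68)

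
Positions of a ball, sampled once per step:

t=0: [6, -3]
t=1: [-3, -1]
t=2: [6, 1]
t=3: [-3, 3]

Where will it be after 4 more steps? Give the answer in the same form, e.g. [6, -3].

The first coordinate repeats the cycle [6, -3] with period 2; step 7 mod 2 = 1, giving -3.
The second coordinate changes by +2 each step, so at step 7 it is -3 + 7·(2) = 11.

[-3, 11]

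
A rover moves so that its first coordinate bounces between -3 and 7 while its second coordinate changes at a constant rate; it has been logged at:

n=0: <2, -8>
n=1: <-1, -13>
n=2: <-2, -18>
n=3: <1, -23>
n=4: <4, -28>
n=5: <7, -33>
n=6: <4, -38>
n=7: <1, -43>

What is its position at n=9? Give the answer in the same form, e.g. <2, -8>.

<-1, -53>

The first coordinate travels 3 per step and bounces off the walls at -3 and 7.
  step 8: 1 → -2
  step 9: -2 → -1
The second coordinate changes by -5 each step: at step 9 it is -53.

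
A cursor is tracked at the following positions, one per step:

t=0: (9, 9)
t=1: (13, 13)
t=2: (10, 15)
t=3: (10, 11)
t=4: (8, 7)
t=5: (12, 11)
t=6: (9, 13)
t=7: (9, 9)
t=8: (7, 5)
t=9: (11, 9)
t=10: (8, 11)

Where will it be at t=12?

(6, 3)

Step-to-step displacements: (+4, +4), (-3, +2), (+0, -4), (-2, -4), (+4, +4), (-3, +2), (+0, -4), (-2, -4), (+4, +4), (-3, +2) — a repeating cycle of length 4.
step 11: apply (+0, -4) → (8, 7)
step 12: apply (-2, -4) → (6, 3)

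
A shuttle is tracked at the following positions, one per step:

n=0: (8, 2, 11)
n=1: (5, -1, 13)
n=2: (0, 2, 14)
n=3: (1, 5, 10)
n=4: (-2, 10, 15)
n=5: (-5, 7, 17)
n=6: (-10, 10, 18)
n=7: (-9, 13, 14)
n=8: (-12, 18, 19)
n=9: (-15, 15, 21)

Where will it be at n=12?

Step-to-step displacements: (-3, -3, +2), (-5, +3, +1), (+1, +3, -4), (-3, +5, +5), (-3, -3, +2), (-5, +3, +1), (+1, +3, -4), (-3, +5, +5), (-3, -3, +2) — a repeating cycle of length 4.
step 10: apply (-5, +3, +1) → (-20, 18, 22)
step 11: apply (+1, +3, -4) → (-19, 21, 18)
step 12: apply (-3, +5, +5) → (-22, 26, 23)

(-22, 26, 23)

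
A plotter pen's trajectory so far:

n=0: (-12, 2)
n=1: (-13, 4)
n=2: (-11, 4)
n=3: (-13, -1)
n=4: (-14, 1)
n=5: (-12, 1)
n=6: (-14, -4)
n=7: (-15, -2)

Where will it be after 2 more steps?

(-15, -7)

Step-to-step displacements: (-1, +2), (+2, +0), (-2, -5), (-1, +2), (+2, +0), (-2, -5), (-1, +2) — a repeating cycle of length 3.
step 8: apply (+2, +0) → (-13, -2)
step 9: apply (-2, -5) → (-15, -7)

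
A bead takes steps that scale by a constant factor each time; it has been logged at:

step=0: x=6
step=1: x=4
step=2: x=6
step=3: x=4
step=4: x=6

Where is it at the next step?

Consecutive displacements -2, +2, -2, +2 scale by a factor of -1 each step.
step 5: 6 − 2 → x=4

x=4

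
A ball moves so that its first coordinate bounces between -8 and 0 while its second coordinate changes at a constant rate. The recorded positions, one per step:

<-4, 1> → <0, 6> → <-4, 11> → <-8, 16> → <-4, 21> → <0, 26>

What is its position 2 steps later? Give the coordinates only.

<-8, 36>

The first coordinate travels 4 per step and bounces off the walls at -8 and 0.
  step 6: 0 → -4
  step 7: -4 → -8
The second coordinate changes by +5 each step: at step 7 it is 36.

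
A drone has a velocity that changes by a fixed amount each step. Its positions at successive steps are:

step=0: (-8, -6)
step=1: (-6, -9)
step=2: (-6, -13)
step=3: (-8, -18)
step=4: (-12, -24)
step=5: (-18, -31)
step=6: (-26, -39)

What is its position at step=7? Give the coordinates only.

First differences are (+2, -3), (+0, -4), (-2, -5), (-4, -6), (-6, -7), (-8, -8); their common second difference is (-2, -1) (constant acceleration).
step 7: (-26, -39) + (-10, -9) → (-36, -48)

(-36, -48)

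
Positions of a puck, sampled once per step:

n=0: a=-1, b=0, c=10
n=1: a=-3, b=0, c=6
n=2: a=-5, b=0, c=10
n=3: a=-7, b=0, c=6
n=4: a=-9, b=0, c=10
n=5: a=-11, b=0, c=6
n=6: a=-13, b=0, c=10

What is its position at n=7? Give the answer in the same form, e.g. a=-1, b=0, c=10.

a=-15, b=0, c=6

Step-to-step displacements: (-2, +0, -4), (-2, +0, +4), (-2, +0, -4), (-2, +0, +4), (-2, +0, -4), (-2, +0, +4) — a repeating cycle of length 2.
step 7: apply (-2, +0, -4) → a=-15, b=0, c=6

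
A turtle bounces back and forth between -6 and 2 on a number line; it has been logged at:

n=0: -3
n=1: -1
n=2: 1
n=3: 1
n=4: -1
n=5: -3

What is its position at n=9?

The value reflects between -6 and 2, moving 2 per step.
  step 6: -3 → -5
  step 7: -5 → -5
  step 8: -5 → -3
  step 9: -3 → -1

-1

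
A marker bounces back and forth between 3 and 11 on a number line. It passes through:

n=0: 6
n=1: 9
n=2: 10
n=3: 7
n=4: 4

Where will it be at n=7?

11

The value travels 3 per step and bounces off the walls at 3 and 11.
  step 5: 4 → 5
  step 6: 5 → 8
  step 7: 8 → 11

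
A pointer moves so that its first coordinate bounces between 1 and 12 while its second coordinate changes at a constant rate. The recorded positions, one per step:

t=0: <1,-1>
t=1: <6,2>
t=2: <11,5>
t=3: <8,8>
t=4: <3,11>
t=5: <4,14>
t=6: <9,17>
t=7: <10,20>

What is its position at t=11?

The first coordinate travels 5 per step and bounces off the walls at 1 and 12.
  step 8: 10 → 5
  step 9: 5 → 2
  step 10: 2 → 7
  step 11: 7 → 12
The second coordinate changes by +3 each step: at step 11 it is 32.

<12,32>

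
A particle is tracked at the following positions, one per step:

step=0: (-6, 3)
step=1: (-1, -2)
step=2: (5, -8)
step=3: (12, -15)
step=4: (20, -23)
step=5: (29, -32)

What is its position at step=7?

(50, -53)

Successive displacements: (+5, -5), (+6, -6), (+7, -7), (+8, -8), (+9, -9) — each changes by (+1, -1).
step 6: (29, -32) + (+10, -10) → (39, -42)
step 7: (39, -42) + (+11, -11) → (50, -53)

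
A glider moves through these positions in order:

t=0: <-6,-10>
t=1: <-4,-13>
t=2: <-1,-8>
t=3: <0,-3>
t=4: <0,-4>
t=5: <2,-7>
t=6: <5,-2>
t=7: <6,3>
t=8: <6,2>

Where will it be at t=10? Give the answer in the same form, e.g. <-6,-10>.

<11,4>

Step-to-step displacements: <+2,-3>, <+3,+5>, <+1,+5>, <+0,-1>, <+2,-3>, <+3,+5>, <+1,+5>, <+0,-1> — a repeating cycle of length 4.
step 9: apply <+2,-3> → <8,-1>
step 10: apply <+3,+5> → <11,4>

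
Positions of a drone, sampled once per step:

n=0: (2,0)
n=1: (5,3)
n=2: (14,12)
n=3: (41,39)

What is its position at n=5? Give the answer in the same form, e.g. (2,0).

The jumps are (+3,+3), (+9,+9), (+27,+27) — a geometric progression with ratio 3.
step 4: (41,39) + (+81,+81) → (122,120)
step 5: (122,120) + (+243,+243) → (365,363)

(365,363)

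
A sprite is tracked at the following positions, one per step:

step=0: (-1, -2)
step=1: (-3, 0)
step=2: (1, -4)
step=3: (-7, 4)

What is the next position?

Step-to-step displacements: (-2, +2), (+4, -4), (-8, +8); each is -2× the previous.
step 4: (-7, 4) + (+16, -16) → (9, -12)

(9, -12)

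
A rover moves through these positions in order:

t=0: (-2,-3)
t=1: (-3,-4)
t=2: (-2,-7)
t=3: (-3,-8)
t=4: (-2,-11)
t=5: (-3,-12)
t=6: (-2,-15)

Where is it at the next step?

Differencing gives (-1,-1), (+1,-3), (-1,-1), (+1,-3), (-1,-1), (+1,-3). This is the pattern (-1,-1), (+1,-3) repeated.
step 7: apply (-1,-1) → (-3,-16)

(-3,-16)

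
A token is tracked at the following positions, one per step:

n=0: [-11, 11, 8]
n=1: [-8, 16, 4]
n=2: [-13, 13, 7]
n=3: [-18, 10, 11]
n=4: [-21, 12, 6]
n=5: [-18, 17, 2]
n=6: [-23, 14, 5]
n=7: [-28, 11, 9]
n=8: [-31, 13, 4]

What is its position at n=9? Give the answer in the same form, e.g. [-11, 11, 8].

Step-to-step displacements: [+3, +5, -4], [-5, -3, +3], [-5, -3, +4], [-3, +2, -5], [+3, +5, -4], [-5, -3, +3], [-5, -3, +4], [-3, +2, -5] — a repeating cycle of length 4.
step 9: apply [+3, +5, -4] → [-28, 18, 0]

[-28, 18, 0]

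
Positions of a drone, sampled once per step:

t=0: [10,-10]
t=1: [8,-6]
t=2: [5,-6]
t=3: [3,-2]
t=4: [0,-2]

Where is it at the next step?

Step-to-step displacements: [-2,+4], [-3,+0], [-2,+4], [-3,+0] — a repeating cycle of length 2.
step 5: apply [-2,+4] → [-2,2]

[-2,2]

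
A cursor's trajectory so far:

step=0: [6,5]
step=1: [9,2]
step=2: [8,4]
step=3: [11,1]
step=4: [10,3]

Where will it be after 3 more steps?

Differencing gives [+3,-3], [-1,+2], [+3,-3], [-1,+2]. This is the pattern [+3,-3], [-1,+2] repeated.
step 5: apply [+3,-3] → [13,0]
step 6: apply [-1,+2] → [12,2]
step 7: apply [+3,-3] → [15,-1]

[15,-1]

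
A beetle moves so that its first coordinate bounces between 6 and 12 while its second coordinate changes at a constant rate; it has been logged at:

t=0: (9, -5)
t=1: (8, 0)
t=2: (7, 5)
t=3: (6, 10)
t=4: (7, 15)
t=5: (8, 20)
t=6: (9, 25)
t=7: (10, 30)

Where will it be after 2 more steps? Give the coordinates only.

(12, 40)

The first coordinate reflects between 6 and 12, moving 1 per step.
  step 8: 10 → 11
  step 9: 11 → 12
The second coordinate changes by +5 each step: at step 9 it is 40.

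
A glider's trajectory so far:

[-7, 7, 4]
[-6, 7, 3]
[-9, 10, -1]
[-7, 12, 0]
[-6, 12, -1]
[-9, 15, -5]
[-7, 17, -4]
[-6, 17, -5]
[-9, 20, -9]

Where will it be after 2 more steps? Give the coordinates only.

[-6, 22, -9]

Step-to-step displacements: [+1, +0, -1], [-3, +3, -4], [+2, +2, +1], [+1, +0, -1], [-3, +3, -4], [+2, +2, +1], [+1, +0, -1], [-3, +3, -4] — a repeating cycle of length 3.
step 9: apply [+2, +2, +1] → [-7, 22, -8]
step 10: apply [+1, +0, -1] → [-6, 22, -9]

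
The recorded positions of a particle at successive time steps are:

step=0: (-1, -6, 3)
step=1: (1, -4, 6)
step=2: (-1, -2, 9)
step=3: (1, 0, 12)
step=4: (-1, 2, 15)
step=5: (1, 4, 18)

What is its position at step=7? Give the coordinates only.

(1, 8, 24)

First: cycles through -1, 1 every 2 steps. Step 7 lands at position 1 of the cycle → 1.
Second: linear, +2 per step → 8 at step 7.
Third: linear, +3 per step → 24 at step 7.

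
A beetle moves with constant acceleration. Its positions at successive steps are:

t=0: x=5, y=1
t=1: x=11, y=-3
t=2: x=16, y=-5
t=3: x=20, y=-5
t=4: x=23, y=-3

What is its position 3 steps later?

Successive displacements: (+6, -4), (+5, -2), (+4, +0), (+3, +2) — each changes by (-1, +2).
step 5: x=23, y=-3 + (+2, +4) → x=25, y=1
step 6: x=25, y=1 + (+1, +6) → x=26, y=7
step 7: x=26, y=7 + (+0, +8) → x=26, y=15

x=26, y=15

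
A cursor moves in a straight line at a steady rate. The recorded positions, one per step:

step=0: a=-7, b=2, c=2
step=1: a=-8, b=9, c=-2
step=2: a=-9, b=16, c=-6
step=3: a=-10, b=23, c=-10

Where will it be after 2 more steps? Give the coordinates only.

a=-12, b=37, c=-18

The position changes by (-1,+7,-4) every step.
step 4: a=-10, b=23, c=-10 + (-1,+7,-4) → a=-11, b=30, c=-14
step 5: a=-11, b=30, c=-14 + (-1,+7,-4) → a=-12, b=37, c=-18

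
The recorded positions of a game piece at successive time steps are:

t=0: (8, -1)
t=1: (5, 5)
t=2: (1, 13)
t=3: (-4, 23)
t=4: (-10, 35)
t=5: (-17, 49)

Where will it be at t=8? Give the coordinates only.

(-44, 103)

Taking differences between consecutive positions: (-3, +6), (-4, +8), (-5, +10), (-6, +12), (-7, +14). These grow by (-1, +2) each step.
step 6: (-17, 49) + (-8, +16) → (-25, 65)
step 7: (-25, 65) + (-9, +18) → (-34, 83)
step 8: (-34, 83) + (-10, +20) → (-44, 103)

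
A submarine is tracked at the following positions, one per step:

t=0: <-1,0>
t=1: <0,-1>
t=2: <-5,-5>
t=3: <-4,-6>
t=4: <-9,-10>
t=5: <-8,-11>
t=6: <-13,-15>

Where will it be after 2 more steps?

The moves between consecutive positions are <+1,-1>, <-5,-4>, <+1,-1>, <-5,-4>, <+1,-1>, <-5,-4>; they repeat the 2-cycle [<+1,-1>, <-5,-4>].
step 7: apply <+1,-1> → <-12,-16>
step 8: apply <-5,-4> → <-17,-20>

<-17,-20>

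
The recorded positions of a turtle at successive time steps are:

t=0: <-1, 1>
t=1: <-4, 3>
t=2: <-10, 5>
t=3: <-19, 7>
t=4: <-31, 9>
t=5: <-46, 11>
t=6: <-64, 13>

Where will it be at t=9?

<-136, 19>

Successive displacements: <-3, +2>, <-6, +2>, <-9, +2>, <-12, +2>, <-15, +2>, <-18, +2> — each changes by <-3, +0>.
step 7: <-64, 13> + <-21, +2> → <-85, 15>
step 8: <-85, 15> + <-24, +2> → <-109, 17>
step 9: <-109, 17> + <-27, +2> → <-136, 19>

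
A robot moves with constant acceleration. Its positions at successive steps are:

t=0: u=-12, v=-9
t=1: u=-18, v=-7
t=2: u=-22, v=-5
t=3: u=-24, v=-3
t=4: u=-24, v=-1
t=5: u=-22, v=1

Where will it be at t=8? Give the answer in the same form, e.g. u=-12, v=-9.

First differences are (-6, +2), (-4, +2), (-2, +2), (+0, +2), (+2, +2); their common second difference is (+2, +0) (constant acceleration).
step 6: u=-22, v=1 + (+4, +2) → u=-18, v=3
step 7: u=-18, v=3 + (+6, +2) → u=-12, v=5
step 8: u=-12, v=5 + (+8, +2) → u=-4, v=7

u=-4, v=7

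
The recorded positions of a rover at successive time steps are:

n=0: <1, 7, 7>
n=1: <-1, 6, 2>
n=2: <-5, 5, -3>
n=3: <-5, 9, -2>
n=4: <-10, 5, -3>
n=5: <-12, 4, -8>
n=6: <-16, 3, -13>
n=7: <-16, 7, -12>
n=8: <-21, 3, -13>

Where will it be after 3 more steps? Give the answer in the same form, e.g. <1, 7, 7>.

<-27, 5, -22>

The moves between consecutive positions are <-2, -1, -5>, <-4, -1, -5>, <+0, +4, +1>, <-5, -4, -1>, <-2, -1, -5>, <-4, -1, -5>, <+0, +4, +1>, <-5, -4, -1>; they repeat the 4-cycle [<-2, -1, -5>, <-4, -1, -5>, <+0, +4, +1>, <-5, -4, -1>].
step 9: apply <-2, -1, -5> → <-23, 2, -18>
step 10: apply <-4, -1, -5> → <-27, 1, -23>
step 11: apply <+0, +4, +1> → <-27, 5, -22>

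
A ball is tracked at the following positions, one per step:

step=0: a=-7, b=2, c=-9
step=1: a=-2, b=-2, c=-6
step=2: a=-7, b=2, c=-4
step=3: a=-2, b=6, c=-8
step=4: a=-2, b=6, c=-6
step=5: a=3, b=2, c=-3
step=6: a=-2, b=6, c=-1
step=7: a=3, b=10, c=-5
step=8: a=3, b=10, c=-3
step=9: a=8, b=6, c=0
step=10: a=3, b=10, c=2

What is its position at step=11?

The moves between consecutive positions are (+5, -4, +3), (-5, +4, +2), (+5, +4, -4), (+0, +0, +2), (+5, -4, +3), (-5, +4, +2), (+5, +4, -4), (+0, +0, +2), (+5, -4, +3), (-5, +4, +2); they repeat the 4-cycle [(+5, -4, +3), (-5, +4, +2), (+5, +4, -4), (+0, +0, +2)].
step 11: apply (+5, +4, -4) → a=8, b=14, c=-2

a=8, b=14, c=-2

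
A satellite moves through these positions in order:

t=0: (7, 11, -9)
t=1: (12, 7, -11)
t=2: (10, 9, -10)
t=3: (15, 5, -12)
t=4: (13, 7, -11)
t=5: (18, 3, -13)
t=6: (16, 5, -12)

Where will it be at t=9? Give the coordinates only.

Step-to-step displacements: (+5, -4, -2), (-2, +2, +1), (+5, -4, -2), (-2, +2, +1), (+5, -4, -2), (-2, +2, +1) — a repeating cycle of length 2.
step 7: apply (+5, -4, -2) → (21, 1, -14)
step 8: apply (-2, +2, +1) → (19, 3, -13)
step 9: apply (+5, -4, -2) → (24, -1, -15)

(24, -1, -15)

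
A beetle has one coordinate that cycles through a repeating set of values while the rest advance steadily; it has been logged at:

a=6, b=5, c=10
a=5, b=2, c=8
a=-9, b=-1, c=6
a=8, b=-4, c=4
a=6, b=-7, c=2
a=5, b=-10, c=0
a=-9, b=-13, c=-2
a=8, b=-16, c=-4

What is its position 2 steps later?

a=5, b=-22, c=-8

A: cycles through 6, 5, -9, 8 every 4 steps. Step 9 lands at position 1 of the cycle → 5.
B: linear, -3 per step → -22 at step 9.
C: linear, -2 per step → -8 at step 9.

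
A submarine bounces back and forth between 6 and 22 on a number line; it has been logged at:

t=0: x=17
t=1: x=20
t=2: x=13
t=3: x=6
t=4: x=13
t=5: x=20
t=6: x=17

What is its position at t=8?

The value travels 7 per step and bounces off the walls at 6 and 22.
  step 7: 17 → 10
  step 8: 10 → 9

x=9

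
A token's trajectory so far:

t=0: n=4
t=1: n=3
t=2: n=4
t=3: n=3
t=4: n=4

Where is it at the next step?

n=3

Step-to-step displacements: -1, +1, -1, +1; each is -1× the previous.
step 5: 4 − 1 → n=3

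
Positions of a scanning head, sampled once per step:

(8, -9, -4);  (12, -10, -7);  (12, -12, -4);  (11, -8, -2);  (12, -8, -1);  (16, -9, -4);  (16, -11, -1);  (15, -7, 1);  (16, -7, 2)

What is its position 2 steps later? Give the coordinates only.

(20, -10, 2)

Differencing gives (+4, -1, -3), (+0, -2, +3), (-1, +4, +2), (+1, +0, +1), (+4, -1, -3), (+0, -2, +3), (-1, +4, +2), (+1, +0, +1). This is the pattern (+4, -1, -3), (+0, -2, +3), (-1, +4, +2), (+1, +0, +1) repeated.
step 9: apply (+4, -1, -3) → (20, -8, -1)
step 10: apply (+0, -2, +3) → (20, -10, 2)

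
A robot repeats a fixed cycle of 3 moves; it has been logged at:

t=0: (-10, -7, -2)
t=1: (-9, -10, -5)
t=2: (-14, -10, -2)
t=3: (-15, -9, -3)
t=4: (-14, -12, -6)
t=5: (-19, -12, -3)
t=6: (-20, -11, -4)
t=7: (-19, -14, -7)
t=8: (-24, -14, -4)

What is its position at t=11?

Differencing gives (+1, -3, -3), (-5, +0, +3), (-1, +1, -1), (+1, -3, -3), (-5, +0, +3), (-1, +1, -1), (+1, -3, -3), (-5, +0, +3). This is the pattern (+1, -3, -3), (-5, +0, +3), (-1, +1, -1) repeated.
step 9: apply (-1, +1, -1) → (-25, -13, -5)
step 10: apply (+1, -3, -3) → (-24, -16, -8)
step 11: apply (-5, +0, +3) → (-29, -16, -5)

(-29, -16, -5)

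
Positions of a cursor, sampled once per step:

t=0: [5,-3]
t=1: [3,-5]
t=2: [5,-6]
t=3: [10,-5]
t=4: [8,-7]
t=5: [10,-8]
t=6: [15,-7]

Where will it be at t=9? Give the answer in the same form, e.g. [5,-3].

[20,-9]

The moves between consecutive positions are [-2,-2], [+2,-1], [+5,+1], [-2,-2], [+2,-1], [+5,+1]; they repeat the 3-cycle [[-2,-2], [+2,-1], [+5,+1]].
step 7: apply [-2,-2] → [13,-9]
step 8: apply [+2,-1] → [15,-10]
step 9: apply [+5,+1] → [20,-9]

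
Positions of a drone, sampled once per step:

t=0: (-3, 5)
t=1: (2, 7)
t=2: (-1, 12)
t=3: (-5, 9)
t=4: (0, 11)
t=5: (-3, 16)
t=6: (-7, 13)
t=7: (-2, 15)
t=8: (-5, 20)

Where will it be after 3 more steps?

(-7, 24)

Differencing gives (+5, +2), (-3, +5), (-4, -3), (+5, +2), (-3, +5), (-4, -3), (+5, +2), (-3, +5). This is the pattern (+5, +2), (-3, +5), (-4, -3) repeated.
step 9: apply (-4, -3) → (-9, 17)
step 10: apply (+5, +2) → (-4, 19)
step 11: apply (-3, +5) → (-7, 24)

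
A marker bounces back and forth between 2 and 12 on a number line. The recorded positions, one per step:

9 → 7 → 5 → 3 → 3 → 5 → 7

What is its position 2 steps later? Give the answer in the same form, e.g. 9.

11

The value reflects between 2 and 12, moving 2 per step.
  step 7: 7 → 9
  step 8: 9 → 11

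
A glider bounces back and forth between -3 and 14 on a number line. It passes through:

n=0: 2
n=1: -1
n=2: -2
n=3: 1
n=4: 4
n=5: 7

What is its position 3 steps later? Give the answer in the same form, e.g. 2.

The value travels 3 per step and bounces off the walls at -3 and 14.
  step 6: 7 → 10
  step 7: 10 → 13
  step 8: 13 → 12

12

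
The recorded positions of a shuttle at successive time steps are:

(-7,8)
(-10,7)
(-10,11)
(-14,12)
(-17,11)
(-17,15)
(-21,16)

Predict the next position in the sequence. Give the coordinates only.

Step-to-step displacements: (-3,-1), (+0,+4), (-4,+1), (-3,-1), (+0,+4), (-4,+1) — a repeating cycle of length 3.
step 7: apply (-3,-1) → (-24,15)

(-24,15)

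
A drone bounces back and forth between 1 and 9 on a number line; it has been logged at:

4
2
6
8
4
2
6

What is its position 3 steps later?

2

The value reflects between 1 and 9, moving 4 per step.
  step 7: 6 → 8
  step 8: 8 → 4
  step 9: 4 → 2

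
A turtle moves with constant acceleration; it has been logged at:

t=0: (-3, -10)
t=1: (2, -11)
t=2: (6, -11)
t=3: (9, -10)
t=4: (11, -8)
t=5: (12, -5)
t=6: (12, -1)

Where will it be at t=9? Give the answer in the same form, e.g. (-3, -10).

(6, 17)

Taking differences between consecutive positions: (+5, -1), (+4, +0), (+3, +1), (+2, +2), (+1, +3), (+0, +4). These grow by (-1, +1) each step.
step 7: (12, -1) + (-1, +5) → (11, 4)
step 8: (11, 4) + (-2, +6) → (9, 10)
step 9: (9, 10) + (-3, +7) → (6, 17)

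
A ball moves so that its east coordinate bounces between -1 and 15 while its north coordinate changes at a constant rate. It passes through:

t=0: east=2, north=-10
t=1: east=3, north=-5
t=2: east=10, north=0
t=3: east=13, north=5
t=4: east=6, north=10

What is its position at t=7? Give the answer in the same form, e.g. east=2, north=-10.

east=13, north=25

The east coordinate travels 7 per step and bounces off the walls at -1 and 15.
  step 5: 6 → -1
  step 6: -1 → 6
  step 7: 6 → 13
The north coordinate changes by +5 each step: at step 7 it is 25.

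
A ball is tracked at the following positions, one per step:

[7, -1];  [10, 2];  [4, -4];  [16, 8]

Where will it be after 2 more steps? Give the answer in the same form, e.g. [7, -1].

[40, 32]

Consecutive displacements [+3, +3], [-6, -6], [+12, +12] scale by a factor of -2 each step.
step 4: [16, 8] + [-24, -24] → [-8, -16]
step 5: [-8, -16] + [+48, +48] → [40, 32]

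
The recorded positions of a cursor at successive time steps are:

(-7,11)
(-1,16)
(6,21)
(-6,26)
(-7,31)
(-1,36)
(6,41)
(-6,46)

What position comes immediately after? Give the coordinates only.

(-7,51)

The first coordinate repeats the cycle [-7, -1, 6, -6] with period 4; step 8 mod 4 = 0, giving -7.
The second coordinate changes by +5 each step, so at step 8 it is 11 + 8·(5) = 51.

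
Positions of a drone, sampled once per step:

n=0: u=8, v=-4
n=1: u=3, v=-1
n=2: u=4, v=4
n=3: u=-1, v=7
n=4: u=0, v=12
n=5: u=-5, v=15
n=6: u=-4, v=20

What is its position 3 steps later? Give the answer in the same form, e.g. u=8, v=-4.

Step-to-step displacements: (-5, +3), (+1, +5), (-5, +3), (+1, +5), (-5, +3), (+1, +5) — a repeating cycle of length 2.
step 7: apply (-5, +3) → u=-9, v=23
step 8: apply (+1, +5) → u=-8, v=28
step 9: apply (-5, +3) → u=-13, v=31

u=-13, v=31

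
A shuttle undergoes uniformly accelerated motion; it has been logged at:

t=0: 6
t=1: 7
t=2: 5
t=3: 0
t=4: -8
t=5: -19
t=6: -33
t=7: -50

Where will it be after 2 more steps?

-93

First differences are +1, -2, -5, -8, -11, -14, -17; their common second difference is -3 (constant acceleration).
step 8: -50 − 20 → -70
step 9: -70 − 23 → -93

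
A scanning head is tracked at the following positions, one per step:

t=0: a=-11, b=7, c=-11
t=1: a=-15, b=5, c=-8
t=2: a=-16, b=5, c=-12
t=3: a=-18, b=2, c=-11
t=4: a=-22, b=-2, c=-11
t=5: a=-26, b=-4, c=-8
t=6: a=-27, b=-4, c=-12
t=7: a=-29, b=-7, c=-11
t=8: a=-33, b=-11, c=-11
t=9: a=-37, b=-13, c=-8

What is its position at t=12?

a=-44, b=-20, c=-11

Step-to-step displacements: (-4,-2,+3), (-1,+0,-4), (-2,-3,+1), (-4,-4,+0), (-4,-2,+3), (-1,+0,-4), (-2,-3,+1), (-4,-4,+0), (-4,-2,+3) — a repeating cycle of length 4.
step 10: apply (-1,+0,-4) → a=-38, b=-13, c=-12
step 11: apply (-2,-3,+1) → a=-40, b=-16, c=-11
step 12: apply (-4,-4,+0) → a=-44, b=-20, c=-11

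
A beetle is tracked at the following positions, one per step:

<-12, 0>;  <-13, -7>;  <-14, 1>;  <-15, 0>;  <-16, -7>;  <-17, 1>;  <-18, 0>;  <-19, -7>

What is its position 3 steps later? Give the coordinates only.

<-22, -7>

First: linear, -1 per step → -22 at step 10.
Second: cycles through 0, -7, 1 every 3 steps. Step 10 lands at position 1 of the cycle → -7.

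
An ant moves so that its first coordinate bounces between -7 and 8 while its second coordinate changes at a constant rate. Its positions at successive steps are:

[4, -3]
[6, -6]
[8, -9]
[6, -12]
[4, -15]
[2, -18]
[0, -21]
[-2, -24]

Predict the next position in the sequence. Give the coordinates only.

The first coordinate travels 2 per step and bounces off the walls at -7 and 8.
  step 8: -2 → -4
The second coordinate changes by -3 each step: at step 8 it is -27.

[-4, -27]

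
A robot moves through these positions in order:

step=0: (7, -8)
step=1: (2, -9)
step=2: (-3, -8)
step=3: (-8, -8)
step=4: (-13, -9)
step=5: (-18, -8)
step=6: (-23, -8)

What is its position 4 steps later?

(-43, -9)

First: linear, -5 per step → -43 at step 10.
Second: cycles through -8, -9, -8 every 3 steps. Step 10 lands at position 1 of the cycle → -9.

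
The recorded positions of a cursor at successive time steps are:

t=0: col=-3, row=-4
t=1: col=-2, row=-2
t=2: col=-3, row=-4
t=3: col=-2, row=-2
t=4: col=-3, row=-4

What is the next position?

The jumps are (+1, +2), (-1, -2), (+1, +2), (-1, -2) — a geometric progression with ratio -1.
step 5: col=-3, row=-4 + (+1, +2) → col=-2, row=-2

col=-2, row=-2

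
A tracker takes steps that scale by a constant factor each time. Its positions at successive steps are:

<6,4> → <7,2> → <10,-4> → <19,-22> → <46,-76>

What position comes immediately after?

<127,-238>

Consecutive displacements <+1,-2>, <+3,-6>, <+9,-18>, <+27,-54> scale by a factor of 3 each step.
step 5: <46,-76> + <+81,-162> → <127,-238>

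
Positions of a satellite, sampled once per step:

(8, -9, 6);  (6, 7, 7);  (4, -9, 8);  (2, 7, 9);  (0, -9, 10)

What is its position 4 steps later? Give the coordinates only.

(-8, -9, 14)

The first coordinate changes by -2 each step, so at step 8 it is 8 + 8·(-2) = -8.
The second coordinate repeats the cycle [-9, 7] with period 2; step 8 mod 2 = 0, giving -9.
The third coordinate changes by +1 each step, so at step 8 it is 6 + 8·(1) = 14.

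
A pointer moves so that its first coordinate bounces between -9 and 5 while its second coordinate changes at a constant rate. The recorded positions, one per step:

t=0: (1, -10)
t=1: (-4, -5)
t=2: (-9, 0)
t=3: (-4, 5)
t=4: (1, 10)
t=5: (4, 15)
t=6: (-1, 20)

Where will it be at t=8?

(-7, 30)

The first coordinate travels 5 per step and bounces off the walls at -9 and 5.
  step 7: -1 → -6
  step 8: -6 → -7
The second coordinate changes by +5 each step: at step 8 it is 30.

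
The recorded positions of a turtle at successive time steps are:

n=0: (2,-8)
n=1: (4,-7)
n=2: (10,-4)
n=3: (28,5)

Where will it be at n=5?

The jumps are (+2,+1), (+6,+3), (+18,+9) — a geometric progression with ratio 3.
step 4: (28,5) + (+54,+27) → (82,32)
step 5: (82,32) + (+162,+81) → (244,113)

(244,113)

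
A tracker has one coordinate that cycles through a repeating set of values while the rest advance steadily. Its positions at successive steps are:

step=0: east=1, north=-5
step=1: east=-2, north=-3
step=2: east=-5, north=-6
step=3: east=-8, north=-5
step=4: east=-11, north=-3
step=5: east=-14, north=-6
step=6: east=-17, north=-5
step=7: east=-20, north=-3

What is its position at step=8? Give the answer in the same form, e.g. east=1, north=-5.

East: linear, -3 per step → -23 at step 8.
North: cycles through -5, -3, -6 every 3 steps. Step 8 lands at position 2 of the cycle → -6.

east=-23, north=-6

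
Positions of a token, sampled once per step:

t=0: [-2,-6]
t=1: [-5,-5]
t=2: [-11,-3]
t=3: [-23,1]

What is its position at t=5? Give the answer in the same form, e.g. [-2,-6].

[-95,25]

Step-to-step displacements: [-3,+1], [-6,+2], [-12,+4]; each is 2× the previous.
step 4: [-23,1] + [-24,+8] → [-47,9]
step 5: [-47,9] + [-48,+16] → [-95,25]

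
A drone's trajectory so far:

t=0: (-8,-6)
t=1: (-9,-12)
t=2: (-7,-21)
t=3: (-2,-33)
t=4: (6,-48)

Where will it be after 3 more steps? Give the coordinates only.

(48,-111)

First differences are (-1,-6), (+2,-9), (+5,-12), (+8,-15); their common second difference is (+3,-3) (constant acceleration).
step 5: (6,-48) + (+11,-18) → (17,-66)
step 6: (17,-66) + (+14,-21) → (31,-87)
step 7: (31,-87) + (+17,-24) → (48,-111)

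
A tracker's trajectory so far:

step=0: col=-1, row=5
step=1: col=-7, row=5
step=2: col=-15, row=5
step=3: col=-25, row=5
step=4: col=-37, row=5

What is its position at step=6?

col=-67, row=5

First differences are (-6,+0), (-8,+0), (-10,+0), (-12,+0); their common second difference is (-2,+0) (constant acceleration).
step 5: col=-37, row=5 + (-14,+0) → col=-51, row=5
step 6: col=-51, row=5 + (-16,+0) → col=-67, row=5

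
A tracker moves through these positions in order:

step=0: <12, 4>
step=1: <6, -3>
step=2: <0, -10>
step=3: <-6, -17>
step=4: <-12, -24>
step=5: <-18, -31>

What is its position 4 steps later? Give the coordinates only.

Each step adds <-6, -7> to the position.
step 6: <-18, -31> + <-6, -7> → <-24, -38>
step 7: <-24, -38> + <-6, -7> → <-30, -45>
step 8: <-30, -45> + <-6, -7> → <-36, -52>
step 9: <-36, -52> + <-6, -7> → <-42, -59>

<-42, -59>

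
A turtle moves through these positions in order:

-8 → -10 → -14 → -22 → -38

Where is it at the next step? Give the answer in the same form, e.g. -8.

The jumps are -2, -4, -8, -16 — a geometric progression with ratio 2.
step 5: -38 − 32 → -70

-70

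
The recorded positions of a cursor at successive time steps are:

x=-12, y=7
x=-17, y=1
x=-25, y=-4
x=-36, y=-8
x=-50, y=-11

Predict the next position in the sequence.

First differences are (-5,-6), (-8,-5), (-11,-4), (-14,-3); their common second difference is (-3,+1) (constant acceleration).
step 5: x=-50, y=-11 + (-17,-2) → x=-67, y=-13

x=-67, y=-13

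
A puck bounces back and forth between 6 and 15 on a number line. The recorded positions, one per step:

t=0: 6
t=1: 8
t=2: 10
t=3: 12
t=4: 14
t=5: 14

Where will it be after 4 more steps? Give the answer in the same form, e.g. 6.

The value travels 2 per step and bounces off the walls at 6 and 15.
  step 6: 14 → 12
  step 7: 12 → 10
  step 8: 10 → 8
  step 9: 8 → 6

6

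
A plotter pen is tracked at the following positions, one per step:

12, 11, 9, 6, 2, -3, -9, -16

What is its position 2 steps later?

Taking differences between consecutive positions: -1, -2, -3, -4, -5, -6, -7. These grow by -1 each step.
step 8: -16 − 8 → -24
step 9: -24 − 9 → -33

-33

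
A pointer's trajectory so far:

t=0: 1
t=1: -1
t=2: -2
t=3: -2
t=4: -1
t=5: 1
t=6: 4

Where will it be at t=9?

Successive displacements: -2, -1, +0, +1, +2, +3 — each changes by +1.
step 7: 4 + 4 → 8
step 8: 8 + 5 → 13
step 9: 13 + 6 → 19

19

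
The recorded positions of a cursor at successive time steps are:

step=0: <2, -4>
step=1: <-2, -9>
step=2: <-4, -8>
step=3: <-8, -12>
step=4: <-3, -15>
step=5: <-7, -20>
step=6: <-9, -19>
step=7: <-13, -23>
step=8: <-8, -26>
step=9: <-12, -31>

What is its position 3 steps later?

<-13, -37>

Differencing gives <-4, -5>, <-2, +1>, <-4, -4>, <+5, -3>, <-4, -5>, <-2, +1>, <-4, -4>, <+5, -3>, <-4, -5>. This is the pattern <-4, -5>, <-2, +1>, <-4, -4>, <+5, -3> repeated.
step 10: apply <-2, +1> → <-14, -30>
step 11: apply <-4, -4> → <-18, -34>
step 12: apply <+5, -3> → <-13, -37>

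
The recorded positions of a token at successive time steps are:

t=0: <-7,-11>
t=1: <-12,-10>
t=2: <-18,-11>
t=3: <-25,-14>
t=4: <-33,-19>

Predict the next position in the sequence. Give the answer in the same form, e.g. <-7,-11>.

<-42,-26>

First differences are <-5,+1>, <-6,-1>, <-7,-3>, <-8,-5>; their common second difference is <-1,-2> (constant acceleration).
step 5: <-33,-19> + <-9,-7> → <-42,-26>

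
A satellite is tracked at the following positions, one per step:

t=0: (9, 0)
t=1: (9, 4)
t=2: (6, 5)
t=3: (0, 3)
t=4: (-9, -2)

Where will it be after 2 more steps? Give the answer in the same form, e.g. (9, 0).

First differences are (+0, +4), (-3, +1), (-6, -2), (-9, -5); their common second difference is (-3, -3) (constant acceleration).
step 5: (-9, -2) + (-12, -8) → (-21, -10)
step 6: (-21, -10) + (-15, -11) → (-36, -21)

(-36, -21)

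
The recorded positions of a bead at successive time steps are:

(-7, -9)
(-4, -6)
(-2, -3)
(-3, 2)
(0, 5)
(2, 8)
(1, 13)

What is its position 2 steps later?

Step-to-step displacements: (+3, +3), (+2, +3), (-1, +5), (+3, +3), (+2, +3), (-1, +5) — a repeating cycle of length 3.
step 7: apply (+3, +3) → (4, 16)
step 8: apply (+2, +3) → (6, 19)

(6, 19)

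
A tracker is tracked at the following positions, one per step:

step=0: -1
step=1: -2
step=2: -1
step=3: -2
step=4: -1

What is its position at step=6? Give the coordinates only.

Step-to-step displacements: -1, +1, -1, +1; each is -1× the previous.
step 5: -1 − 1 → -2
step 6: -2 + 1 → -1

-1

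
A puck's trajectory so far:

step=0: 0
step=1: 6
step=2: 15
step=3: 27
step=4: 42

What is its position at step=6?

81

First differences are +6, +9, +12, +15; their common second difference is +3 (constant acceleration).
step 5: 42 + 18 → 60
step 6: 60 + 21 → 81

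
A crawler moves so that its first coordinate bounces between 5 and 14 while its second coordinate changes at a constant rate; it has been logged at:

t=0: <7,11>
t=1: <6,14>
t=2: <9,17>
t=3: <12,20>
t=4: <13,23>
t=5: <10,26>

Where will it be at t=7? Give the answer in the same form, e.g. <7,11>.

<6,32>

The first coordinate reflects between 5 and 14, moving 3 per step.
  step 6: 10 → 7
  step 7: 7 → 6
The second coordinate changes by +3 each step: at step 7 it is 32.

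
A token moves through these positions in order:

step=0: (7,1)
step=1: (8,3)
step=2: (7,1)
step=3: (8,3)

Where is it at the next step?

(7,1)

Step-to-step displacements: (+1,+2), (-1,-2), (+1,+2); each is -1× the previous.
step 4: (8,3) + (-1,-2) → (7,1)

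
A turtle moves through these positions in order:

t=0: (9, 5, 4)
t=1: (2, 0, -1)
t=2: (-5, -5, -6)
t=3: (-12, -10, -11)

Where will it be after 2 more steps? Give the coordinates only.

(-26, -20, -21)

The position changes by (-7, -5, -5) every step.
step 4: (-12, -10, -11) + (-7, -5, -5) → (-19, -15, -16)
step 5: (-19, -15, -16) + (-7, -5, -5) → (-26, -20, -21)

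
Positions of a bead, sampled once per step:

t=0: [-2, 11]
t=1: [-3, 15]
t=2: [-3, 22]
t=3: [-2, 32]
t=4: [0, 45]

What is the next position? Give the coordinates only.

First differences are [-1, +4], [+0, +7], [+1, +10], [+2, +13]; their common second difference is [+1, +3] (constant acceleration).
step 5: [0, 45] + [+3, +16] → [3, 61]

[3, 61]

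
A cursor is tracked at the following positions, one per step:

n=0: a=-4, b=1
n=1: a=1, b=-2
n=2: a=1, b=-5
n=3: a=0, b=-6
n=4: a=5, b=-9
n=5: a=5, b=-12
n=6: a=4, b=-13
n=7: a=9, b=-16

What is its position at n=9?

a=8, b=-20

Step-to-step displacements: (+5, -3), (+0, -3), (-1, -1), (+5, -3), (+0, -3), (-1, -1), (+5, -3) — a repeating cycle of length 3.
step 8: apply (+0, -3) → a=9, b=-19
step 9: apply (-1, -1) → a=8, b=-20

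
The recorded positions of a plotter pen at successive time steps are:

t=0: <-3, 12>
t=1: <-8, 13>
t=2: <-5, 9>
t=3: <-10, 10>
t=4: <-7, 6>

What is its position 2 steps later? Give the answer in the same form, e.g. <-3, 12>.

<-9, 3>

The moves between consecutive positions are <-5, +1>, <+3, -4>, <-5, +1>, <+3, -4>; they repeat the 2-cycle [<-5, +1>, <+3, -4>].
step 5: apply <-5, +1> → <-12, 7>
step 6: apply <+3, -4> → <-9, 3>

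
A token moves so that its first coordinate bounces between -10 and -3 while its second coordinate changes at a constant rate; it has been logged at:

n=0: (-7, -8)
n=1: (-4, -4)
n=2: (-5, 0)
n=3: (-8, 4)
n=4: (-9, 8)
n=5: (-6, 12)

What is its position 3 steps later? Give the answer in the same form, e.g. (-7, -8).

(-9, 24)

The first coordinate travels 3 per step and bounces off the walls at -10 and -3.
  step 6: -6 → -3
  step 7: -3 → -6
  step 8: -6 → -9
The second coordinate changes by +4 each step: at step 8 it is 24.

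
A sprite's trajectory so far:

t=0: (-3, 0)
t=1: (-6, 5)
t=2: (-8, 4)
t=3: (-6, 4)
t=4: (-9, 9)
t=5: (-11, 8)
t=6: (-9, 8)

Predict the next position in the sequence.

Differencing gives (-3, +5), (-2, -1), (+2, +0), (-3, +5), (-2, -1), (+2, +0). This is the pattern (-3, +5), (-2, -1), (+2, +0) repeated.
step 7: apply (-3, +5) → (-12, 13)

(-12, 13)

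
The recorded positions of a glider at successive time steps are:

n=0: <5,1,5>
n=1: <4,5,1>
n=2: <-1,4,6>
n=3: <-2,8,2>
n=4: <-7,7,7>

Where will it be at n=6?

<-13,10,8>

Differencing gives <-1,+4,-4>, <-5,-1,+5>, <-1,+4,-4>, <-5,-1,+5>. This is the pattern <-1,+4,-4>, <-5,-1,+5> repeated.
step 5: apply <-1,+4,-4> → <-8,11,3>
step 6: apply <-5,-1,+5> → <-13,10,8>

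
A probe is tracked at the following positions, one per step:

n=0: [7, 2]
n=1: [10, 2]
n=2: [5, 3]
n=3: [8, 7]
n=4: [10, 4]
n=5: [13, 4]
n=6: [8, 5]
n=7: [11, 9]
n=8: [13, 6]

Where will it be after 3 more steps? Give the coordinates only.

[14, 11]

The moves between consecutive positions are [+3, +0], [-5, +1], [+3, +4], [+2, -3], [+3, +0], [-5, +1], [+3, +4], [+2, -3]; they repeat the 4-cycle [[+3, +0], [-5, +1], [+3, +4], [+2, -3]].
step 9: apply [+3, +0] → [16, 6]
step 10: apply [-5, +1] → [11, 7]
step 11: apply [+3, +4] → [14, 11]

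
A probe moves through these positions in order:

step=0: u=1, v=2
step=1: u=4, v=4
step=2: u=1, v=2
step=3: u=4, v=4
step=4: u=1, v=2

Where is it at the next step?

The jumps are (+3, +2), (-3, -2), (+3, +2), (-3, -2) — a geometric progression with ratio -1.
step 5: u=1, v=2 + (+3, +2) → u=4, v=4

u=4, v=4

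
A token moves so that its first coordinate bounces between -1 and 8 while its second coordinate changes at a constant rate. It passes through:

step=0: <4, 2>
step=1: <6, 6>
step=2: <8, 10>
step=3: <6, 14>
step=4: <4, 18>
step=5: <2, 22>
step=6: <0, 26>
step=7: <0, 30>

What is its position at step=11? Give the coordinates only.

<8, 46>

The first coordinate travels 2 per step and bounces off the walls at -1 and 8.
  step 8: 0 → 2
  step 9: 2 → 4
  step 10: 4 → 6
  step 11: 6 → 8
The second coordinate changes by +4 each step: at step 11 it is 46.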